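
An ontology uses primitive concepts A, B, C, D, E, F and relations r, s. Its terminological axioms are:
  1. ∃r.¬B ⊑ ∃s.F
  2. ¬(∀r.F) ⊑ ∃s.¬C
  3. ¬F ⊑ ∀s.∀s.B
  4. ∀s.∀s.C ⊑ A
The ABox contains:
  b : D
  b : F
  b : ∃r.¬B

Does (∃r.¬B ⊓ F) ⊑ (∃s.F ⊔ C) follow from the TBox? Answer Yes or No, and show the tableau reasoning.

Yes

1. (∃r.¬B ⊓ F) ⊑ (∃s.F ⊔ C)  ⇔  ((∃r.¬B ⊓ F) ⊓ (∀s.¬F ⊓ ¬C)) unsat w.r.t. T
   all branches close; clash {F, ¬F} at an ∃-successor
2. Hence (∃r.¬B ⊓ F) ⊑ (∃s.F ⊔ C): entailed.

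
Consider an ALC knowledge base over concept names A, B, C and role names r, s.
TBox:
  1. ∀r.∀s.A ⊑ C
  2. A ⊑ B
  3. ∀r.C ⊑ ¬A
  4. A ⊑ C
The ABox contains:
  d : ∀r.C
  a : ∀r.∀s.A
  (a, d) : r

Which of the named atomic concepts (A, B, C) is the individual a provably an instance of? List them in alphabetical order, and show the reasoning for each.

{C}

1. a : A?  L(a) = {∀r.∀s.A} ∪ {¬A}
   apply at a: ∀r.∀s.A⊑C
   open: L(a) ⊇ {C, ¬A, ∀r.∀s.A} — a ∉ A possible
2. a : B?  L(a) = {∀r.∀s.A} ∪ {¬B}
   apply at a: ∀r.∀s.A⊑C
   open: L(a) ⊇ {C, ¬A, ¬B, ∀r.∀s.A} — a ∉ B possible
3. a : C?  L(a) = {∀r.∀s.A} ∪ {¬C}
   clash {C, ¬C} at a — a ∈ C
4. Entailed for a: {C}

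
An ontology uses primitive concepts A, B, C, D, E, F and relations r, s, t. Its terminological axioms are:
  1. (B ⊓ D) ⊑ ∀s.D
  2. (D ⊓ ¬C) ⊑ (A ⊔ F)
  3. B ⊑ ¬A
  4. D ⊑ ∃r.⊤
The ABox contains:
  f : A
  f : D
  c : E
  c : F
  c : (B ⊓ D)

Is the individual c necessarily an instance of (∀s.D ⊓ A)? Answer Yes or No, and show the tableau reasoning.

No

1. c : (∀s.D ⊓ A)?  L(c) = {E, F, (B ⊓ D)} ∪ {(∃s.¬D ⊔ ¬A)}
   apply at c: (B ⊓ D)⊑∀s.D; B⊑¬A; D⊑∃r.⊤
   open: L(c) ⊇ {B, C, D, E, F, …} (+ ∃-successors) — c ∉ (∀s.D ⊓ A) possible
2. Hence c : (∀s.D ⊓ A): not entailed.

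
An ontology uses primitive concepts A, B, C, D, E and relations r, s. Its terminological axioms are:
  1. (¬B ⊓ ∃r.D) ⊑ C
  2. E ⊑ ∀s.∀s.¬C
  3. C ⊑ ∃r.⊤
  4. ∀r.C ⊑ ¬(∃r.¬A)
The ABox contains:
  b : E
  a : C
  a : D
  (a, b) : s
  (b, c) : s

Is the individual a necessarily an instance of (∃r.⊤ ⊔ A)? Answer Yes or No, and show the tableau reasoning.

1. a : (∃r.⊤ ⊔ A)?  L(a) = {C, D} ∪ {(∀r.⊥ ⊓ ¬A)}
   clash ⊥ at an ∃-successor — a ∈ (∃r.⊤ ⊔ A)
2. Hence a : (∃r.⊤ ⊔ A): entailed.

Yes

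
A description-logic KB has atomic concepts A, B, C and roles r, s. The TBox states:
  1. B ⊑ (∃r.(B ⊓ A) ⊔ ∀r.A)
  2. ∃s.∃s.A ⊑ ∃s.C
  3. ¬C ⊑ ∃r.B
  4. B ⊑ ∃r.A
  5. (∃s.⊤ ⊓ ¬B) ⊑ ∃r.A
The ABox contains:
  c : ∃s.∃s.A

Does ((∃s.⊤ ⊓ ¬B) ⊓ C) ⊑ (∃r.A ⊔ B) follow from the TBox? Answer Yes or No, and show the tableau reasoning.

1. ((∃s.⊤ ⊓ ¬B) ⊓ C) ⊑ (∃r.A ⊔ B)  ⇔  (((∃s.⊤ ⊓ ¬B) ⊓ C) ⊓ (∀r.¬A ⊓ ¬B)) unsat w.r.t. T
   all branches close; clash {A, ¬A} at an ∃-successor
2. Hence ((∃s.⊤ ⊓ ¬B) ⊓ C) ⊑ (∃r.A ⊔ B): entailed.

Yes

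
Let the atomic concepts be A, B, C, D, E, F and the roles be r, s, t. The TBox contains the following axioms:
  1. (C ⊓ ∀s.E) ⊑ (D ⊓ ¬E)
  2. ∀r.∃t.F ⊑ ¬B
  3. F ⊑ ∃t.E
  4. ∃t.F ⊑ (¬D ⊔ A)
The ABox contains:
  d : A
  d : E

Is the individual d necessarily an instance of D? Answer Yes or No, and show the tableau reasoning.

1. d : D?  L(d) = {A, E} ∪ {¬D}
   open: L(d) ⊇ {A, E, ¬C, ¬D, ¬F, …} (+ ∃-successors) — d ∉ D possible
2. Hence d : D: not entailed.

No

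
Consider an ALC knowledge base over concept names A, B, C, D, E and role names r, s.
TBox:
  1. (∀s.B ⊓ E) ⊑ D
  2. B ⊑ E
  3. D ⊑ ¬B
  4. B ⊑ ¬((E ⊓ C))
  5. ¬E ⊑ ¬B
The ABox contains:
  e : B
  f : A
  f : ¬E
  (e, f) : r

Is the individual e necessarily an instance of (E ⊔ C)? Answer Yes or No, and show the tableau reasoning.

1. e : (E ⊔ C)?  L(e) = {B} ∪ {(¬E ⊓ ¬C)}
   clash {B, ¬B} at e — e ∈ (E ⊔ C)
2. Hence e : (E ⊔ C): entailed.

Yes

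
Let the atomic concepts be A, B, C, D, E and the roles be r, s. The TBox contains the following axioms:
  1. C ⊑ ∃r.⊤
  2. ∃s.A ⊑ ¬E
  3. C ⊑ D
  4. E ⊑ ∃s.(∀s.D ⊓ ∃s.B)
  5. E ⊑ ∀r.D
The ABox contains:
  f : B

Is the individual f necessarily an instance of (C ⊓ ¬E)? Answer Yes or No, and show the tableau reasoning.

1. f : (C ⊓ ¬E)?  L(f) = {B} ∪ {(¬C ⊔ E)}
   open: L(f) ⊇ {B, ¬C, ¬E} — f ∉ (C ⊓ ¬E) possible
2. Hence f : (C ⊓ ¬E): not entailed.

No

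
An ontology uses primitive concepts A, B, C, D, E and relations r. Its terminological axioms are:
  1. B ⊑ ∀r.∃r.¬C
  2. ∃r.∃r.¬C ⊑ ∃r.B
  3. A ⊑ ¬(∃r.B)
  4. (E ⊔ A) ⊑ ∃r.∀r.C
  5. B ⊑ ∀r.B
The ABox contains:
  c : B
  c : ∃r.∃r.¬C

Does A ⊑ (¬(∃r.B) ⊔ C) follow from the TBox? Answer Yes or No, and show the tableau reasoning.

Yes

1. A ⊑ (¬(∃r.B) ⊔ C)  ⇔  (A ⊓ (∃r.B ⊓ ¬C)) unsat w.r.t. T
   all branches close; clash {B, ¬B} at an ∃-successor
2. Hence A ⊑ (¬(∃r.B) ⊔ C): entailed.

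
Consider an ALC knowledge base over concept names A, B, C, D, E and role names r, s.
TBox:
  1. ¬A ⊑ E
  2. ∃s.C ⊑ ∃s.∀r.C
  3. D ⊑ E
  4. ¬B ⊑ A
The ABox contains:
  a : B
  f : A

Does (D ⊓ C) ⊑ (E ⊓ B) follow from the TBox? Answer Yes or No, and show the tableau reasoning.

1. (D ⊓ C) ⊑ (E ⊓ B)  ⇔  ((D ⊓ C) ⊓ (¬E ⊔ ¬B)) unsat w.r.t. T
   apply at x₀: D⊑E
   open: L(x₀) ⊇ {A, C, D, E, ¬B, …}
2. Hence (D ⊓ C) ⊑ (E ⊓ B): not entailed.

No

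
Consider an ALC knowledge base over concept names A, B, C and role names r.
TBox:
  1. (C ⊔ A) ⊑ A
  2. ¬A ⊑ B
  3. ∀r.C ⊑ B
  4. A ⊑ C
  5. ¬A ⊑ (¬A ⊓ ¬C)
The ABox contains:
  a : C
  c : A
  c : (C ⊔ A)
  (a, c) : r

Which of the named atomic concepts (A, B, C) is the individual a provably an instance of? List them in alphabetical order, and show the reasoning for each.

{A, C}

1. a : A?  L(a) = {C} ∪ {¬A}
   clash {A, ¬A} at a — a ∈ A
2. a : B?  L(a) = {C} ∪ {¬B}
   open: L(a) ⊇ {A, C, ¬B, ∃r.¬C} (+ ∃-successors) — a ∉ B possible
3. a : C?  L(a) = {C} ∪ {¬C}
   clash {C, ¬C} at a — a ∈ C
4. Entailed for a: {A, C}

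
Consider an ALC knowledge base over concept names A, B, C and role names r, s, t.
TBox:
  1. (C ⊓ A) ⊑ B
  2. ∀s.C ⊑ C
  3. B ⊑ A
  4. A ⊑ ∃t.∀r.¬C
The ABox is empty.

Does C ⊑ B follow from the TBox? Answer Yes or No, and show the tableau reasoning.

No

1. C ⊑ B  ⇔  (C ⊓ ¬B) unsat w.r.t. T
   open: L(x₀) ⊇ {C, ¬A, ¬B}
2. Hence C ⊑ B: not entailed.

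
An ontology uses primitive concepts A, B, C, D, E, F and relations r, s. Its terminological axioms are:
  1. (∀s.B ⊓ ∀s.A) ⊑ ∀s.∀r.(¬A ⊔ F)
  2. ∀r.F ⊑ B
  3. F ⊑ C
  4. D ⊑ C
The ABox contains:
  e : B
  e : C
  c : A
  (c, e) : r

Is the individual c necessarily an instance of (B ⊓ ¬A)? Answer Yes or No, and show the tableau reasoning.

No

1. c : (B ⊓ ¬A)?  L(c) = {A} ∪ {(¬B ⊔ A)}
   open: L(c) ⊇ {A, ¬D, ¬F, ∃r.¬F, ∃s.¬B} (+ ∃-successors) — c ∉ (B ⊓ ¬A) possible
2. Hence c : (B ⊓ ¬A): not entailed.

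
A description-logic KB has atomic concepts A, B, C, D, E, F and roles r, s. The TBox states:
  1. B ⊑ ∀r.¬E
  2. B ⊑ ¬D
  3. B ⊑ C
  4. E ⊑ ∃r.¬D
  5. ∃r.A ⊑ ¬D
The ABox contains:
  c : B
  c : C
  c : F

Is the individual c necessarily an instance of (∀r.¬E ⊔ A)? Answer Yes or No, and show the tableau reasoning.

1. c : (∀r.¬E ⊔ A)?  L(c) = {B, C, F} ∪ {(∃r.E ⊓ ¬A)}
   clash {E, ¬E} at an ∃-successor — c ∈ (∀r.¬E ⊔ A)
2. Hence c : (∀r.¬E ⊔ A): entailed.

Yes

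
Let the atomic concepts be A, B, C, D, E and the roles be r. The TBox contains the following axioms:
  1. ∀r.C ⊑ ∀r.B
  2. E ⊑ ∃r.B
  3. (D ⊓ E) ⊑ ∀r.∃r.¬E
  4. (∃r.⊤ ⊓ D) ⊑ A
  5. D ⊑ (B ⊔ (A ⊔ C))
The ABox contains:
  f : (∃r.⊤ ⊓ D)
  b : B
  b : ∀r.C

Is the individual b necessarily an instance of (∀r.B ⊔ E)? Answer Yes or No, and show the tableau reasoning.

1. b : (∀r.B ⊔ E)?  L(b) = {B, ∀r.C} ∪ {(∃r.¬B ⊓ ¬E)}
   clash {B, ¬B} at an ∃-successor — b ∈ (∀r.B ⊔ E)
2. Hence b : (∀r.B ⊔ E): entailed.

Yes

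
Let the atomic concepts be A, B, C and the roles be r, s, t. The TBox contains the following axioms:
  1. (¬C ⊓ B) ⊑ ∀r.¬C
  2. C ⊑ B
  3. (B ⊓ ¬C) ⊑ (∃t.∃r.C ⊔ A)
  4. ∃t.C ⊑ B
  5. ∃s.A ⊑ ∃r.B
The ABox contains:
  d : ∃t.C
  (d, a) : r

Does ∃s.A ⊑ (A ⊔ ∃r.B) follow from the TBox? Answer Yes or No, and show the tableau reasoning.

1. ∃s.A ⊑ (A ⊔ ∃r.B)  ⇔  (∃s.A ⊓ (¬A ⊓ ∀r.¬B)) unsat w.r.t. T
   all branches close; clash {A, ¬A} at x₀
2. Hence ∃s.A ⊑ (A ⊔ ∃r.B): entailed.

Yes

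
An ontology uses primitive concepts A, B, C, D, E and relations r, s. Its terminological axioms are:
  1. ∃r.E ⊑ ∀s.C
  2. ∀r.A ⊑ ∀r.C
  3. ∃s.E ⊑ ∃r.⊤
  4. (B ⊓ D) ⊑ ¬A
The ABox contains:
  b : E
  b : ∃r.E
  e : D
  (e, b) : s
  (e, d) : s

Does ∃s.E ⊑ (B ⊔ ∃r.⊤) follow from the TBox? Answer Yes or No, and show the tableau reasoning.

1. ∃s.E ⊑ (B ⊔ ∃r.⊤)  ⇔  (∃s.E ⊓ (¬B ⊓ ∀r.⊥)) unsat w.r.t. T
   all branches close; clash ⊥ at an ∃-successor
2. Hence ∃s.E ⊑ (B ⊔ ∃r.⊤): entailed.

Yes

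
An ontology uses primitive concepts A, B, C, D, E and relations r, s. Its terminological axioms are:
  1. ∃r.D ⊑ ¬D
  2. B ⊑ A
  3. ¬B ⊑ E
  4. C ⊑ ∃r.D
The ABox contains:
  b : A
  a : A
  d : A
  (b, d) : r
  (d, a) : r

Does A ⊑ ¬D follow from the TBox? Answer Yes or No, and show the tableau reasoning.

No

1. A ⊑ ¬D  ⇔  (A ⊓ D) unsat w.r.t. T
   open: L(x₀) ⊇ {A, B, D, ¬C, ∀r.¬D}
2. Hence A ⊑ ¬D: not entailed.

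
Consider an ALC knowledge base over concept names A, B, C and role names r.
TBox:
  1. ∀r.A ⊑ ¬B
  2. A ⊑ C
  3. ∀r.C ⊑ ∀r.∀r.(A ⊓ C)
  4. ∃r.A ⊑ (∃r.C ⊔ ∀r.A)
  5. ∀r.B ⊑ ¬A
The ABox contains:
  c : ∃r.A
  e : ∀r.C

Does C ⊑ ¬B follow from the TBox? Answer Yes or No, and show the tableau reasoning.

No

1. C ⊑ ¬B  ⇔  (C ⊓ B) unsat w.r.t. T
   open: L(x₀) ⊇ {B, C, ∀r.¬A, ∃r.¬A, ∃r.¬B, …} (+ ∃-successors)
2. Hence C ⊑ ¬B: not entailed.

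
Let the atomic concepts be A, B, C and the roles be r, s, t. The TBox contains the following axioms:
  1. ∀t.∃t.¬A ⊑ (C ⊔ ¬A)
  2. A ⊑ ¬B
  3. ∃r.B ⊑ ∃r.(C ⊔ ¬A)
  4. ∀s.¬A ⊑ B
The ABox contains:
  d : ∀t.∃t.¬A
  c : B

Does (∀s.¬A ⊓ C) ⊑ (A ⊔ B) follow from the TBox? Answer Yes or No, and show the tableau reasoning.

Yes

1. (∀s.¬A ⊓ C) ⊑ (A ⊔ B)  ⇔  ((∀s.¬A ⊓ C) ⊓ (¬A ⊓ ¬B)) unsat w.r.t. T
   all branches close; clash {B, ¬B} at x₀
2. Hence (∀s.¬A ⊓ C) ⊑ (A ⊔ B): entailed.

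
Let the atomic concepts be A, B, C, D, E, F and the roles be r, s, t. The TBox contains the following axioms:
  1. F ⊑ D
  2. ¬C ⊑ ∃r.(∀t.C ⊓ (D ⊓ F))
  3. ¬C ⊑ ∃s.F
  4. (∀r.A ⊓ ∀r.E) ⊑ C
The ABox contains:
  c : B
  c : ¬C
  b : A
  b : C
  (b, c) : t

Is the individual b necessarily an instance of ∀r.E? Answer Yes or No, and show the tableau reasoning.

1. b : ∀r.E?  L(b) = {A, C} ∪ {∃r.¬E}
   open: L(b) ⊇ {A, C, ¬F, ∃r.¬E} (+ ∃-successors) — b ∉ ∀r.E possible
2. Hence b : ∀r.E: not entailed.

No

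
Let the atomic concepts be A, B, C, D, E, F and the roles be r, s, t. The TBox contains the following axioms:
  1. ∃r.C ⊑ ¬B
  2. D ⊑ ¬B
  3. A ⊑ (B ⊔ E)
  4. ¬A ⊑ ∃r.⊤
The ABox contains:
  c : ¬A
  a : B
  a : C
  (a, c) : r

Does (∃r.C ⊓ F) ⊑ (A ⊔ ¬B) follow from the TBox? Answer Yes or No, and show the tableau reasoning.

Yes

1. (∃r.C ⊓ F) ⊑ (A ⊔ ¬B)  ⇔  ((∃r.C ⊓ F) ⊓ (¬A ⊓ B)) unsat w.r.t. T
   all branches close; clash {B, ¬B} at x₀
2. Hence (∃r.C ⊓ F) ⊑ (A ⊔ ¬B): entailed.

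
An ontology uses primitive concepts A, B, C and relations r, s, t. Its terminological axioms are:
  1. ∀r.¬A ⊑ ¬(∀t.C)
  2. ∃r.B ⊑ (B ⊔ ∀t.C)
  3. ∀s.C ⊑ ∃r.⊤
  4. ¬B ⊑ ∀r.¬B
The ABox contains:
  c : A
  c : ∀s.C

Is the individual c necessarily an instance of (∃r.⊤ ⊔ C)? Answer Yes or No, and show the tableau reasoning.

1. c : (∃r.⊤ ⊔ C)?  L(c) = {A, ∀s.C} ∪ {(∀r.⊥ ⊓ ¬C)}
   clash ⊥ at an ∃-successor — c ∈ (∃r.⊤ ⊔ C)
2. Hence c : (∃r.⊤ ⊔ C): entailed.

Yes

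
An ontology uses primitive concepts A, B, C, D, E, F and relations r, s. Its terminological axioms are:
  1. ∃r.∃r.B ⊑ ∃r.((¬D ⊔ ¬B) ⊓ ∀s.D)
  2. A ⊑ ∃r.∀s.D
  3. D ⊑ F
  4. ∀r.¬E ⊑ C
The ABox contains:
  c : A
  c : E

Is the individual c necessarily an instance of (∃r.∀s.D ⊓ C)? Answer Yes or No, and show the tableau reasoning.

No

1. c : (∃r.∀s.D ⊓ C)?  L(c) = {A, E} ∪ {(∀r.∃s.¬D ⊔ ¬C)}
   apply at c: A⊑∃r.∀s.D
   open: L(c) ⊇ {A, E, ¬C, ¬D, ∀r.∀r.¬B, …} (+ ∃-successors) — c ∉ (∃r.∀s.D ⊓ C) possible
2. Hence c : (∃r.∀s.D ⊓ C): not entailed.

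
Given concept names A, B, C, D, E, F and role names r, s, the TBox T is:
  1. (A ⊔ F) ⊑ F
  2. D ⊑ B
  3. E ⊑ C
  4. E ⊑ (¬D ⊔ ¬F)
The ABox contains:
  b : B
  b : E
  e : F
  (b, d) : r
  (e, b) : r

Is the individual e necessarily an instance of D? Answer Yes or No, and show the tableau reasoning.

No

1. e : D?  L(e) = {F} ∪ {¬D}
   open: L(e) ⊇ {F, ¬D, ¬E} — e ∉ D possible
2. Hence e : D: not entailed.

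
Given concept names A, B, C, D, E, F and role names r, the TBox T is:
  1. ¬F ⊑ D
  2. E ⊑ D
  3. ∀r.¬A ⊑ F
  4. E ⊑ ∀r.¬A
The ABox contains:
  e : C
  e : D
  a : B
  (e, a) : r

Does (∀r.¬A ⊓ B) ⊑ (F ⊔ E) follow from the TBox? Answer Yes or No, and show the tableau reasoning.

1. (∀r.¬A ⊓ B) ⊑ (F ⊔ E)  ⇔  ((∀r.¬A ⊓ B) ⊓ (¬F ⊓ ¬E)) unsat w.r.t. T
   all branches close; clash {F, ¬F} at x₀
2. Hence (∀r.¬A ⊓ B) ⊑ (F ⊔ E): entailed.

Yes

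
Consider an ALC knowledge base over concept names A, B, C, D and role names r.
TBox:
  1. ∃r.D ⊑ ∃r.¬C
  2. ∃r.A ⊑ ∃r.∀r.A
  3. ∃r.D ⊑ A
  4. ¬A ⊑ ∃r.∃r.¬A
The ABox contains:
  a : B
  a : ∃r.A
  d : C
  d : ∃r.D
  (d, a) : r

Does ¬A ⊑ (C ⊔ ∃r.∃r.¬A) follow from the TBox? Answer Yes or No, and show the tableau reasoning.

Yes

1. ¬A ⊑ (C ⊔ ∃r.∃r.¬A)  ⇔  (¬A ⊓ (¬C ⊓ ∀r.∀r.A)) unsat w.r.t. T
   all branches close; clash {A, ¬A} at x₀
2. Hence ¬A ⊑ (C ⊔ ∃r.∃r.¬A): entailed.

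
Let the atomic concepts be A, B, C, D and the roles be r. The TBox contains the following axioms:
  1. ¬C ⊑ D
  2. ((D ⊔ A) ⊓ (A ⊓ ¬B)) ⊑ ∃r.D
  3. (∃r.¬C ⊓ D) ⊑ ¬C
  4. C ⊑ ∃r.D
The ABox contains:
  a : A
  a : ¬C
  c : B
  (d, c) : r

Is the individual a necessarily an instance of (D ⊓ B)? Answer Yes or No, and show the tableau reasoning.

1. a : (D ⊓ B)?  L(a) = {A, ¬C} ∪ {(¬D ⊔ ¬B)}
   apply at a: ¬C⊑D
   open: L(a) ⊇ {A, D, ¬B, ¬C, ∃r.D} (+ ∃-successors) — a ∉ (D ⊓ B) possible
2. Hence a : (D ⊓ B): not entailed.

No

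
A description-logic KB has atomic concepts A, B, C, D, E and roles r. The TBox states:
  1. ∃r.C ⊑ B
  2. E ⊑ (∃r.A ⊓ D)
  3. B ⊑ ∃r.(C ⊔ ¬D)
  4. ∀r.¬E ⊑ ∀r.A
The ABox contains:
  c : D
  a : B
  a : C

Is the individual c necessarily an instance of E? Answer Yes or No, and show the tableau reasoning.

1. c : E?  L(c) = {D} ∪ {¬E}
   open: L(c) ⊇ {D, ¬B, ¬E, ∀r.¬C, ∃r.E} (+ ∃-successors) — c ∉ E possible
2. Hence c : E: not entailed.

No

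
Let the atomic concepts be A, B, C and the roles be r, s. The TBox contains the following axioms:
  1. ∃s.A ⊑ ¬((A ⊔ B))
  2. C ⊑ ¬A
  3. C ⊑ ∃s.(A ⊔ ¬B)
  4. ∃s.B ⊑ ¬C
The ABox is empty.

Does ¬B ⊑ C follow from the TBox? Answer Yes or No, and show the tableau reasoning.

No

1. ¬B ⊑ C  ⇔  (¬B ⊓ ¬C) unsat w.r.t. T
   open: L(x₀) ⊇ {¬B, ¬C, ∀s.¬A}
2. Hence ¬B ⊑ C: not entailed.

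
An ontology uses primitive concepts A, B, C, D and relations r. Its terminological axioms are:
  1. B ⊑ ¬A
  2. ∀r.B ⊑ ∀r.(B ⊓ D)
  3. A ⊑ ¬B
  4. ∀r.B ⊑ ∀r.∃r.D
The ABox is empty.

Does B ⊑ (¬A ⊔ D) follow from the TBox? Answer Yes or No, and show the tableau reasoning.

Yes

1. B ⊑ (¬A ⊔ D)  ⇔  (B ⊓ (A ⊓ ¬D)) unsat w.r.t. T
   all branches close; clash {B, ¬B} at x₀
2. Hence B ⊑ (¬A ⊔ D): entailed.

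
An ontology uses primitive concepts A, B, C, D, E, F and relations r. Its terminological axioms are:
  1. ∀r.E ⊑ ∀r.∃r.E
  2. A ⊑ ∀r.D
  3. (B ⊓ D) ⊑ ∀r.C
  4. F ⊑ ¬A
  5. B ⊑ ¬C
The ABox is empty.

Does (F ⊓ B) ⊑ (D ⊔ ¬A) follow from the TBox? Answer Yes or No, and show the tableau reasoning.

Yes

1. (F ⊓ B) ⊑ (D ⊔ ¬A)  ⇔  ((F ⊓ B) ⊓ (¬D ⊓ A)) unsat w.r.t. T
   all branches close; clash {A, ¬A} at x₀
2. Hence (F ⊓ B) ⊑ (D ⊔ ¬A): entailed.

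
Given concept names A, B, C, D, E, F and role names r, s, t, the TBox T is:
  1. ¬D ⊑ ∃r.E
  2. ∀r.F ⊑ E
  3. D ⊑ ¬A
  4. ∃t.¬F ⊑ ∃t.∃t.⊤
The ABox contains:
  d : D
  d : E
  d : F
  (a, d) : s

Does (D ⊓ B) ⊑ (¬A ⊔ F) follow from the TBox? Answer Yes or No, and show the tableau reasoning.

1. (D ⊓ B) ⊑ (¬A ⊔ F)  ⇔  ((D ⊓ B) ⊓ (A ⊓ ¬F)) unsat w.r.t. T
   all branches close; clash {A, ¬A} at x₀
2. Hence (D ⊓ B) ⊑ (¬A ⊔ F): entailed.

Yes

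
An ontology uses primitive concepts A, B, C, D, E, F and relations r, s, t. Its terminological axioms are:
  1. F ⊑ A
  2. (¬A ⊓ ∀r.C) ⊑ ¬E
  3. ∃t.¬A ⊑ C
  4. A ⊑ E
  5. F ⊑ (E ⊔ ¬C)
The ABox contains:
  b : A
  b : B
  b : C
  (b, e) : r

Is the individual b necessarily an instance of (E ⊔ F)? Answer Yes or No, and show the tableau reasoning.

1. b : (E ⊔ F)?  L(b) = {A, B, C} ∪ {(¬E ⊓ ¬F)}
   clash {E, ¬E} at b — b ∈ (E ⊔ F)
2. Hence b : (E ⊔ F): entailed.

Yes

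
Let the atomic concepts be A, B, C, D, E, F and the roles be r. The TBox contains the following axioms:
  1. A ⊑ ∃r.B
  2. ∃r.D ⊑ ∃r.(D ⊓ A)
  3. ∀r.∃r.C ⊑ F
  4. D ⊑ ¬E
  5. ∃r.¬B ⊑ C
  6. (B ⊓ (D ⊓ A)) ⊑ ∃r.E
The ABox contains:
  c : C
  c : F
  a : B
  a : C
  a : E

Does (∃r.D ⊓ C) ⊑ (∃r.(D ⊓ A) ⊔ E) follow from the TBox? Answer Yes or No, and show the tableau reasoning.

1. (∃r.D ⊓ C) ⊑ (∃r.(D ⊓ A) ⊔ E)  ⇔  ((∃r.D ⊓ C) ⊓ (∀r.(¬D ⊔ ¬A) ⊓ ¬E)) unsat w.r.t. T
   all branches close; clash {A, ¬A} at an ∃-successor
2. Hence (∃r.D ⊓ C) ⊑ (∃r.(D ⊓ A) ⊔ E): entailed.

Yes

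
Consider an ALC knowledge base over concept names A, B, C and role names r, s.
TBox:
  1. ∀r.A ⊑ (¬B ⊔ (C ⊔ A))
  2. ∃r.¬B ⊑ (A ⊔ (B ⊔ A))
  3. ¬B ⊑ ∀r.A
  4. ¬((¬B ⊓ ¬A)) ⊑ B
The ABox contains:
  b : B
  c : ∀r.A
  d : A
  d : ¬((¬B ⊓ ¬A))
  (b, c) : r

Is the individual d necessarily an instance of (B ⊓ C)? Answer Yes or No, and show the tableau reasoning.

No

1. d : (B ⊓ C)?  L(d) = {A, ¬((¬B ⊓ ¬A))} ∪ {(¬B ⊔ ¬C)}
   apply at d: ¬((¬B ⊓ ¬A))⊑B
   open: L(d) ⊇ {A, B, ¬C, ∀r.B, ∃r.¬A} (+ ∃-successors) — d ∉ (B ⊓ C) possible
2. Hence d : (B ⊓ C): not entailed.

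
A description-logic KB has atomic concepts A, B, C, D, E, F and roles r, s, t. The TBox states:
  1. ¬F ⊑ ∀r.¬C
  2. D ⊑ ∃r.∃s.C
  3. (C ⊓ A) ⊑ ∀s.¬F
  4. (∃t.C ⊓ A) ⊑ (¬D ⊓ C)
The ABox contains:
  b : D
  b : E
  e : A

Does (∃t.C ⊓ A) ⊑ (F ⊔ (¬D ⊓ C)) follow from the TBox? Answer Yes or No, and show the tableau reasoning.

1. (∃t.C ⊓ A) ⊑ (F ⊔ (¬D ⊓ C))  ⇔  ((∃t.C ⊓ A) ⊓ (¬F ⊓ (D ⊔ ¬C))) unsat w.r.t. T
   all branches close; clash {C, ¬C} at x₀
2. Hence (∃t.C ⊓ A) ⊑ (F ⊔ (¬D ⊓ C)): entailed.

Yes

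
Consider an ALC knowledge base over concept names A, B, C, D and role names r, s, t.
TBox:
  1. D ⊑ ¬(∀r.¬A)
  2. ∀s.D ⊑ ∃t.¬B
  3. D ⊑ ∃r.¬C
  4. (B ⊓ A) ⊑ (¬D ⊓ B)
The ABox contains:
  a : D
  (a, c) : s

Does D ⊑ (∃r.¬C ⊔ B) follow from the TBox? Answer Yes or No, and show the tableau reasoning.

Yes

1. D ⊑ (∃r.¬C ⊔ B)  ⇔  (D ⊓ (∀r.C ⊓ ¬B)) unsat w.r.t. T
   all branches close; clash {B, ¬B} at x₀
2. Hence D ⊑ (∃r.¬C ⊔ B): entailed.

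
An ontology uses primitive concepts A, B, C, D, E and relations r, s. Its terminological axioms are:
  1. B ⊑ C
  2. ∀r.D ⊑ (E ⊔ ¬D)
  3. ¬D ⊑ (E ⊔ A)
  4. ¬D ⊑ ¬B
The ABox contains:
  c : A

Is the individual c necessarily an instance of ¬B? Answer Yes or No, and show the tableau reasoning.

No

1. c : ¬B?  L(c) = {A} ∪ {B}
   apply at c: B⊑C
   open: L(c) ⊇ {A, B, C, D, ∃r.¬D} (+ ∃-successors) — c ∉ ¬B possible
2. Hence c : ¬B: not entailed.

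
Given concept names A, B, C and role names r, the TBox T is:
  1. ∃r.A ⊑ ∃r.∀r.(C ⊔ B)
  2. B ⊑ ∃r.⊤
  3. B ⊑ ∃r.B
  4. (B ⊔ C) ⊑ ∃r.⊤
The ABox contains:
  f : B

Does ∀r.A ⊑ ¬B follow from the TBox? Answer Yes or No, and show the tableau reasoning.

1. ∀r.A ⊑ ¬B  ⇔  (∀r.A ⊓ B) unsat w.r.t. T
   apply at x₀: B⊑∃r.⊤; B⊑∃r.B
   open: L(x₀) ⊇ {B, ∀r.A, ∃r.B, ∃r.∀r.(C ⊔ B), ∃r.⊤} (+ ∃-successors)
2. Hence ∀r.A ⊑ ¬B: not entailed.

No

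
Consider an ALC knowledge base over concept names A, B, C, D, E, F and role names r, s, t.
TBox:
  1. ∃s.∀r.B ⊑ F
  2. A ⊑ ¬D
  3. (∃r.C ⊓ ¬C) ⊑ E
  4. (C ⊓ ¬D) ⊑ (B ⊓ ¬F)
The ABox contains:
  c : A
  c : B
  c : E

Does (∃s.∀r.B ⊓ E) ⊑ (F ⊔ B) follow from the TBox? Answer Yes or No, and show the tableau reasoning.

1. (∃s.∀r.B ⊓ E) ⊑ (F ⊔ B)  ⇔  ((∃s.∀r.B ⊓ E) ⊓ (¬F ⊓ ¬B)) unsat w.r.t. T
   all branches close; clash {B, ¬B} at x₀
2. Hence (∃s.∀r.B ⊓ E) ⊑ (F ⊔ B): entailed.

Yes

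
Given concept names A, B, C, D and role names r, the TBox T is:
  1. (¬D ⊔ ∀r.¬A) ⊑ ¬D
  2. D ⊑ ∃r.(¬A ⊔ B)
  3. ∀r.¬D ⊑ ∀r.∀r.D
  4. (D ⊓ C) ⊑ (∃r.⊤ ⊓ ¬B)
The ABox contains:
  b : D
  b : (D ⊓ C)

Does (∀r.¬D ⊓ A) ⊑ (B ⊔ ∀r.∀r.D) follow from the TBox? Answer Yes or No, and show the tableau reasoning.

Yes

1. (∀r.¬D ⊓ A) ⊑ (B ⊔ ∀r.∀r.D)  ⇔  ((∀r.¬D ⊓ A) ⊓ (¬B ⊓ ∃r.∃r.¬D)) unsat w.r.t. T
   all branches close; clash {D, ¬D} at an ∃-successor
2. Hence (∀r.¬D ⊓ A) ⊑ (B ⊔ ∀r.∀r.D): entailed.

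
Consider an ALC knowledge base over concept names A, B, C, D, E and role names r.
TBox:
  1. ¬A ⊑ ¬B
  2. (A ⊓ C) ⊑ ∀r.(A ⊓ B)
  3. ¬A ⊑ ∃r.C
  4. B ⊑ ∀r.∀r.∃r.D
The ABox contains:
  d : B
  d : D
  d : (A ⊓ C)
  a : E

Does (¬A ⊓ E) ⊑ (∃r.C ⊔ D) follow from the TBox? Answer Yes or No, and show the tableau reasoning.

Yes

1. (¬A ⊓ E) ⊑ (∃r.C ⊔ D)  ⇔  ((¬A ⊓ E) ⊓ (∀r.¬C ⊓ ¬D)) unsat w.r.t. T
   all branches close; clash {C, ¬C} at an ∃-successor
2. Hence (¬A ⊓ E) ⊑ (∃r.C ⊔ D): entailed.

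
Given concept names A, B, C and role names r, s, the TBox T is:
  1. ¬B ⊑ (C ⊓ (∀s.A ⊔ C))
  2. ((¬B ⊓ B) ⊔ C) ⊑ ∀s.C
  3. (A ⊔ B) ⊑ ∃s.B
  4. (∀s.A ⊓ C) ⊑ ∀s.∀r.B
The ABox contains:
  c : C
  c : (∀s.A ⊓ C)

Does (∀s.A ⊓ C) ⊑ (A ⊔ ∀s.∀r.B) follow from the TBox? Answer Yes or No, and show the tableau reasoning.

Yes

1. (∀s.A ⊓ C) ⊑ (A ⊔ ∀s.∀r.B)  ⇔  ((∀s.A ⊓ C) ⊓ (¬A ⊓ ∃s.∃r.¬B)) unsat w.r.t. T
   all branches close; clash {B, ¬B} at an ∃-successor
2. Hence (∀s.A ⊓ C) ⊑ (A ⊔ ∀s.∀r.B): entailed.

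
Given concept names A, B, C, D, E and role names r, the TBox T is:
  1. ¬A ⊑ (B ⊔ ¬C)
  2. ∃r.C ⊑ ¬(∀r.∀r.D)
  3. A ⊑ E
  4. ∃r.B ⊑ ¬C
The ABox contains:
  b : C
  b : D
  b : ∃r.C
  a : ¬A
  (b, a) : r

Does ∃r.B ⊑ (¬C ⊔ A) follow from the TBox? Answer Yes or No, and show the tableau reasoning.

Yes

1. ∃r.B ⊑ (¬C ⊔ A)  ⇔  (∃r.B ⊓ (C ⊓ ¬A)) unsat w.r.t. T
   all branches close; clash {C, ¬C} at x₀
2. Hence ∃r.B ⊑ (¬C ⊔ A): entailed.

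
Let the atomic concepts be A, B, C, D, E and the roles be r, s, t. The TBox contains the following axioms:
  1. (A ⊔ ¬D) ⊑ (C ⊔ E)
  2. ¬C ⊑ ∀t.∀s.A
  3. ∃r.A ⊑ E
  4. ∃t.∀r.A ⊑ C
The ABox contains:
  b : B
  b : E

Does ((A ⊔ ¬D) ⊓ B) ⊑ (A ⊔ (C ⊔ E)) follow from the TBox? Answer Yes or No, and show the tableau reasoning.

1. ((A ⊔ ¬D) ⊓ B) ⊑ (A ⊔ (C ⊔ E))  ⇔  (((A ⊔ ¬D) ⊓ B) ⊓ (¬A ⊓ (¬C ⊓ ¬E))) unsat w.r.t. T
   all branches close; clash {E, ¬E} at x₀
2. Hence ((A ⊔ ¬D) ⊓ B) ⊑ (A ⊔ (C ⊔ E)): entailed.

Yes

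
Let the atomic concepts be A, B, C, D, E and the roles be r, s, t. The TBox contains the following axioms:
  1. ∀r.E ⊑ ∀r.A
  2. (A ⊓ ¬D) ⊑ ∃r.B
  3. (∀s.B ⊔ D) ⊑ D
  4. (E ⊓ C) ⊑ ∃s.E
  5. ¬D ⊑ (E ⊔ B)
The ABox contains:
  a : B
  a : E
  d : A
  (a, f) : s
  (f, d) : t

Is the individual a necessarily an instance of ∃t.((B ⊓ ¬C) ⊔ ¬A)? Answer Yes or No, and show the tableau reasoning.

No

1. a : ∃t.((B ⊓ ¬C) ⊔ ¬A)?  L(a) = {B, E} ∪ {∀t.((¬B ⊔ C) ⊓ A)}
   open: L(a) ⊇ {B, D, E, ¬C, ∀t.((¬B ⊔ C) ⊓ A), …} (+ ∃-successors) — a ∉ ∃t.((B ⊓ ¬C) ⊔ ¬A) possible
2. Hence a : ∃t.((B ⊓ ¬C) ⊔ ¬A): not entailed.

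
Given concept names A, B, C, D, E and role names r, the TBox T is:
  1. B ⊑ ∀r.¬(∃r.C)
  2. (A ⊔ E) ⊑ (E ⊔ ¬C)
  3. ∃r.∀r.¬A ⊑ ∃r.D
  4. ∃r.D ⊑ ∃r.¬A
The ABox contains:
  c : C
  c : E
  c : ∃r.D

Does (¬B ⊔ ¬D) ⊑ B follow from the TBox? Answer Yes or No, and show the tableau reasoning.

1. (¬B ⊔ ¬D) ⊑ B  ⇔  ((¬B ⊔ ¬D) ⊓ ¬B) unsat w.r.t. T
   open: L(x₀) ⊇ {¬A, ¬B, ¬E, ∀r.¬D, ∀r.∃r.A}
2. Hence (¬B ⊔ ¬D) ⊑ B: not entailed.

No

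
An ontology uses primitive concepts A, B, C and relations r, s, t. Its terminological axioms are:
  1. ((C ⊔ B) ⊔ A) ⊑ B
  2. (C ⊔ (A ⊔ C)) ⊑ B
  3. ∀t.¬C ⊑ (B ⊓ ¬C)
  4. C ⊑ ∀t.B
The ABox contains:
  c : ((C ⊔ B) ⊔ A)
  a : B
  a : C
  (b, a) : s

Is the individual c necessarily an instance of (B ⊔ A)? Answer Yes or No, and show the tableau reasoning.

Yes

1. c : (B ⊔ A)?  L(c) = {((C ⊔ B) ⊔ A)} ∪ {(¬B ⊓ ¬A)}
   clash {A, ¬A} at c — c ∈ (B ⊔ A)
2. Hence c : (B ⊔ A): entailed.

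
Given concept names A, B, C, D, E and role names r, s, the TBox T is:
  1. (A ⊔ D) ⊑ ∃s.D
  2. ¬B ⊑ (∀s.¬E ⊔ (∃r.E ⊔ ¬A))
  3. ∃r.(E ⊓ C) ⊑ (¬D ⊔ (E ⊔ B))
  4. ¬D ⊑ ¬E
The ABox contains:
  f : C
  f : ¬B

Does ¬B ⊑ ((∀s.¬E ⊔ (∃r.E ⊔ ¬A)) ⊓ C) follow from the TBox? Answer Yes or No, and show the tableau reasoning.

No

1. ¬B ⊑ ((∀s.¬E ⊔ (∃r.E ⊔ ¬A)) ⊓ C)  ⇔  (¬B ⊓ ((∃s.E ⊓ (∀r.¬E ⊓ A)) ⊔ ¬C)) unsat w.r.t. T
   apply at x₀: ¬B⊑(∀s.¬E ⊔ (∃r.E ⊔ ¬A))
   open: L(x₀) ⊇ {D, ¬B, ¬C, ∀r.(¬E ⊔ ¬C), ∀s.¬E, …} (+ ∃-successors)
2. Hence ¬B ⊑ ((∀s.¬E ⊔ (∃r.E ⊔ ¬A)) ⊓ C): not entailed.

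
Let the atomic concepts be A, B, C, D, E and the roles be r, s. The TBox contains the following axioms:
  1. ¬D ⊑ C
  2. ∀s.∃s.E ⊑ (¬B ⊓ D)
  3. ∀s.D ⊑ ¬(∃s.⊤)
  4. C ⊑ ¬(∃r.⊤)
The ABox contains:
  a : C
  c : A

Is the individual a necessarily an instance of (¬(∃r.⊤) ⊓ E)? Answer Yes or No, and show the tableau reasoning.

1. a : (¬(∃r.⊤) ⊓ E)?  L(a) = {C} ∪ {(∃r.⊤ ⊔ ¬E)}
   apply at a: C⊑¬(∃r.⊤)
   open: L(a) ⊇ {C, ¬E, ∀r.⊥, ∃s.¬D, ∃s.∀s.¬E} (+ ∃-successors) — a ∉ (¬(∃r.⊤) ⊓ E) possible
2. Hence a : (¬(∃r.⊤) ⊓ E): not entailed.

No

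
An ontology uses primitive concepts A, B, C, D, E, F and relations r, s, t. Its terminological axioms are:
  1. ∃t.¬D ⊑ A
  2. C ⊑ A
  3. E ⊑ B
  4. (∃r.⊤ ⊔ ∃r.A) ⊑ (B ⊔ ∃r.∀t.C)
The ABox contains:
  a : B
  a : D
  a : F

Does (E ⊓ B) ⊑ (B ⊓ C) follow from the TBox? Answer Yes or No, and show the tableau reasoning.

1. (E ⊓ B) ⊑ (B ⊓ C)  ⇔  ((E ⊓ B) ⊓ (¬B ⊔ ¬C)) unsat w.r.t. T
   open: L(x₀) ⊇ {B, E, ¬C, ∀r.¬A, ∀r.⊥, …}
2. Hence (E ⊓ B) ⊑ (B ⊓ C): not entailed.

No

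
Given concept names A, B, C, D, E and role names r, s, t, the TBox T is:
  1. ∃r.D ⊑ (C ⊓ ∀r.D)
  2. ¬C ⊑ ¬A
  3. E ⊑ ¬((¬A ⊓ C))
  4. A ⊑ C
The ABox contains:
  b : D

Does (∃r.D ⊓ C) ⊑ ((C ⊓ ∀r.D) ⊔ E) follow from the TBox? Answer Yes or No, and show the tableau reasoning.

1. (∃r.D ⊓ C) ⊑ ((C ⊓ ∀r.D) ⊔ E)  ⇔  ((∃r.D ⊓ C) ⊓ ((¬C ⊔ ∃r.¬D) ⊓ ¬E)) unsat w.r.t. T
   all branches close; clash {D, ¬D} at an ∃-successor
2. Hence (∃r.D ⊓ C) ⊑ ((C ⊓ ∀r.D) ⊔ E): entailed.

Yes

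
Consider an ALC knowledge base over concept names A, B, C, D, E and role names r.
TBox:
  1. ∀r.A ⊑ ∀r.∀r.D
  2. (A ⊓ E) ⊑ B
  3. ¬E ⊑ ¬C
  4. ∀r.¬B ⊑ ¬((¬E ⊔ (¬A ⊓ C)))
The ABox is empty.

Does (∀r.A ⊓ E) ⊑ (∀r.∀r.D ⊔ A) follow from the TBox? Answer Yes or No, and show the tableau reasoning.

Yes

1. (∀r.A ⊓ E) ⊑ (∀r.∀r.D ⊔ A)  ⇔  ((∀r.A ⊓ E) ⊓ (∃r.∃r.¬D ⊓ ¬A)) unsat w.r.t. T
   all branches close; clash {D, ¬D} at an ∃-successor
2. Hence (∀r.A ⊓ E) ⊑ (∀r.∀r.D ⊔ A): entailed.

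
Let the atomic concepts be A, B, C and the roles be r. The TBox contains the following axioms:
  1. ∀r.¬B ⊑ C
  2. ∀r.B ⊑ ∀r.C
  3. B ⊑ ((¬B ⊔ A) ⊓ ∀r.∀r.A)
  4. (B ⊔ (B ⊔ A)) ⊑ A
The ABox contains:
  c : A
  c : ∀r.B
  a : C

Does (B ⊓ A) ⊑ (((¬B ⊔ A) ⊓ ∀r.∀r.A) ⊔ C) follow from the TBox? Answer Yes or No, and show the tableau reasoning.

1. (B ⊓ A) ⊑ (((¬B ⊔ A) ⊓ ∀r.∀r.A) ⊔ C)  ⇔  ((B ⊓ A) ⊓ (((B ⊓ ¬A) ⊔ ∃r.∃r.¬A) ⊓ ¬C)) unsat w.r.t. T
   all branches close; clash {C, ¬C} at x₀
2. Hence (B ⊓ A) ⊑ (((¬B ⊔ A) ⊓ ∀r.∀r.A) ⊔ C): entailed.

Yes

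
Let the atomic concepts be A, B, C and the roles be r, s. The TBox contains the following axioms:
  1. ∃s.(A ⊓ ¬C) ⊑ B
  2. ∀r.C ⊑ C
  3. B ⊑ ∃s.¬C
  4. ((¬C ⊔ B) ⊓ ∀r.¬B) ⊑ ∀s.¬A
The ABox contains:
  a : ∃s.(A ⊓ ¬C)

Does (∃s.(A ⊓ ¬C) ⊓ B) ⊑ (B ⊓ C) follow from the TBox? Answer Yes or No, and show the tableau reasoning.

No

1. (∃s.(A ⊓ ¬C) ⊓ B) ⊑ (B ⊓ C)  ⇔  ((∃s.(A ⊓ ¬C) ⊓ B) ⊓ (¬B ⊔ ¬C)) unsat w.r.t. T
   apply at x₀: B⊑∃s.¬C
   open: L(x₀) ⊇ {B, ¬C, ∃r.B, ∃r.¬C, ∃s.(A ⊓ ¬C), …} (+ ∃-successors)
2. Hence (∃s.(A ⊓ ¬C) ⊓ B) ⊑ (B ⊓ C): not entailed.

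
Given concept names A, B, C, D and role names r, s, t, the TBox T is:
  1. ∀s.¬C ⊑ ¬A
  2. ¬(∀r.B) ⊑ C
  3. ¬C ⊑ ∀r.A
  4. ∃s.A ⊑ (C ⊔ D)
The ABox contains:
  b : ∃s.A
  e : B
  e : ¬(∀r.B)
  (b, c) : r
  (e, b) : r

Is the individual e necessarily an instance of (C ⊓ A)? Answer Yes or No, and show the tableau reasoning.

No

1. e : (C ⊓ A)?  L(e) = {B, ¬(∀r.B)} ∪ {(¬C ⊔ ¬A)}
   apply at e: ¬(∀r.B)⊑C
   open: L(e) ⊇ {B, C, ¬A, ∀s.¬A, ∃r.¬B} (+ ∃-successors) — e ∉ (C ⊓ A) possible
2. Hence e : (C ⊓ A): not entailed.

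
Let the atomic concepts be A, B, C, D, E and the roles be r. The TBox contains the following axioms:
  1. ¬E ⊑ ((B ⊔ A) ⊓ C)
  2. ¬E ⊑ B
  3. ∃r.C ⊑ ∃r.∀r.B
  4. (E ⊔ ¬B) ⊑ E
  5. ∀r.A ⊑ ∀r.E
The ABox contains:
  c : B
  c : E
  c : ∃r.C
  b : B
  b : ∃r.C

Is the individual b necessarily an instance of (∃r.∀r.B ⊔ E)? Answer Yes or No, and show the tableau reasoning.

Yes

1. b : (∃r.∀r.B ⊔ E)?  L(b) = {B, ∃r.C} ∪ {(∀r.∃r.¬B ⊓ ¬E)}
   clash {E, ¬E} at b — b ∈ (∃r.∀r.B ⊔ E)
2. Hence b : (∃r.∀r.B ⊔ E): entailed.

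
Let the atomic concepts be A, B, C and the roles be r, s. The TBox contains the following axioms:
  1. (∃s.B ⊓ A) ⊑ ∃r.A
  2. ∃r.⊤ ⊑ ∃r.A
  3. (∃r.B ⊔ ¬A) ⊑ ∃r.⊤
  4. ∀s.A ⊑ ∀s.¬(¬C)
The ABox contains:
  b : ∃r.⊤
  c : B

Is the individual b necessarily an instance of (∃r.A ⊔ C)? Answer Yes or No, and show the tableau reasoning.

1. b : (∃r.A ⊔ C)?  L(b) = {∃r.⊤} ∪ {(∀r.¬A ⊓ ¬C)}
   clash {A, ¬A} at an ∃-successor — b ∈ (∃r.A ⊔ C)
2. Hence b : (∃r.A ⊔ C): entailed.

Yes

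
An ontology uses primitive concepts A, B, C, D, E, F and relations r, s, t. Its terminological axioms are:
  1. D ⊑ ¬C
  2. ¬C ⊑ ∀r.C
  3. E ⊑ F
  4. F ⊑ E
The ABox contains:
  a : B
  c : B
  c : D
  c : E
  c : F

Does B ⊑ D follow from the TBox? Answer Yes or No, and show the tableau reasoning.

No

1. B ⊑ D  ⇔  (B ⊓ ¬D) unsat w.r.t. T
   open: L(x₀) ⊇ {B, C, ¬D, ¬E, ¬F}
2. Hence B ⊑ D: not entailed.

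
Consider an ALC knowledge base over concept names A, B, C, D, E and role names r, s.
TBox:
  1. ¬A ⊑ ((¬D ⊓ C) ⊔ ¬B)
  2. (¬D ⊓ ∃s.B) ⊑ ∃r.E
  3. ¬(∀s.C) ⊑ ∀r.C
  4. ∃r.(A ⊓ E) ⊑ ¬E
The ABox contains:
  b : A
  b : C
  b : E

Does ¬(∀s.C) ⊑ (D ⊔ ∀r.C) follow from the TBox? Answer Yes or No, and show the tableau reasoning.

1. ¬(∀s.C) ⊑ (D ⊔ ∀r.C)  ⇔  (∃s.¬C ⊓ (¬D ⊓ ∃r.¬C)) unsat w.r.t. T
   all branches close; clash {C, ¬C} at an ∃-successor
2. Hence ¬(∀s.C) ⊑ (D ⊔ ∀r.C): entailed.

Yes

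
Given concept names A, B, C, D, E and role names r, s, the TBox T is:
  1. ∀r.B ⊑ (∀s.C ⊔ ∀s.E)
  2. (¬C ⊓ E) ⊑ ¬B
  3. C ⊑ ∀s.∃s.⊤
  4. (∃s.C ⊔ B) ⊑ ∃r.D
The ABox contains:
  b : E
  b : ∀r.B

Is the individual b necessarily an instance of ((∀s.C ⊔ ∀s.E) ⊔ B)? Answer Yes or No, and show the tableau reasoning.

Yes

1. b : ((∀s.C ⊔ ∀s.E) ⊔ B)?  L(b) = {E, ∀r.B} ∪ {((∃s.¬C ⊓ ∃s.¬E) ⊓ ¬B)}
   clash {E, ¬E} at an ∃-successor — b ∈ ((∀s.C ⊔ ∀s.E) ⊔ B)
2. Hence b : ((∀s.C ⊔ ∀s.E) ⊔ B): entailed.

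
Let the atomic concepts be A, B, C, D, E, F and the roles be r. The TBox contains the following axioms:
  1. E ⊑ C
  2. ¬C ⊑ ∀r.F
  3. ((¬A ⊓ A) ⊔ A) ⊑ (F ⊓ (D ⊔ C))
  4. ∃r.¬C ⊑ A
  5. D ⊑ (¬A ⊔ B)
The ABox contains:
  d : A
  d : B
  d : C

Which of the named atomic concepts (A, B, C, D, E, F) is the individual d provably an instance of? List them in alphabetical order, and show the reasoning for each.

1. d : A?  L(d) = {A, B, C} ∪ {¬A}
   clash {A, ¬A} at d — d ∈ A
2. d : B?  L(d) = {A, B, C} ∪ {¬B}
   clash {B, ¬B} at d — d ∈ B
3. d : C?  L(d) = {A, B, C} ∪ {¬C}
   clash {C, ¬C} at d — d ∈ C
4. d : D?  L(d) = {A, B, C} ∪ {¬D}
   open: L(d) ⊇ {A, B, C, F, ¬D} — d ∉ D possible
5. d : E?  L(d) = {A, B, C} ∪ {¬E}
   open: L(d) ⊇ {A, B, C, F, ¬D, …} — d ∉ E possible
6. d : F?  L(d) = {A, B, C} ∪ {¬F}
   clash {F, ¬F} at d — d ∈ F
7. Entailed for d: {A, B, C, F}

{A, B, C, F}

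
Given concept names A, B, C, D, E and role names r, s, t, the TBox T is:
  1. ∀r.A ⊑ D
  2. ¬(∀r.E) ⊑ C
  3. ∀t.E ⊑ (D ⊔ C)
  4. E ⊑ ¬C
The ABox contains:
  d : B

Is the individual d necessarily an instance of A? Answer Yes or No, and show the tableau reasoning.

1. d : A?  L(d) = {B} ∪ {¬A}
   open: L(d) ⊇ {B, ¬A, ¬E, ∀r.E, ∃r.¬A, …} (+ ∃-successors) — d ∉ A possible
2. Hence d : A: not entailed.

No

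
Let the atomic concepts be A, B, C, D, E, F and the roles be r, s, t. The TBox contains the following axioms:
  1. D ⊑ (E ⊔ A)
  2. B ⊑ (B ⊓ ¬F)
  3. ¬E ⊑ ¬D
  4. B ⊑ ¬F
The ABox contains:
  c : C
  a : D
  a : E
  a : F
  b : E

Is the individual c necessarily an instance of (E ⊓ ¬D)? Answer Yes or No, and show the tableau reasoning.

No

1. c : (E ⊓ ¬D)?  L(c) = {C} ∪ {(¬E ⊔ D)}
   open: L(c) ⊇ {C, D, E, ¬B} — c ∉ (E ⊓ ¬D) possible
2. Hence c : (E ⊓ ¬D): not entailed.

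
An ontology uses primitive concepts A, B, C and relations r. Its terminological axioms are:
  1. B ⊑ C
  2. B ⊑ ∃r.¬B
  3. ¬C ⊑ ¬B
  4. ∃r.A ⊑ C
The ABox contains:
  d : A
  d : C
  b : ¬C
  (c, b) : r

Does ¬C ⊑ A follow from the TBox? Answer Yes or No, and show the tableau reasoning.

No

1. ¬C ⊑ A  ⇔  (¬C ⊓ ¬A) unsat w.r.t. T
   apply at x₀: ¬C⊑¬B
   open: L(x₀) ⊇ {¬A, ¬B, ¬C, ∀r.¬A}
2. Hence ¬C ⊑ A: not entailed.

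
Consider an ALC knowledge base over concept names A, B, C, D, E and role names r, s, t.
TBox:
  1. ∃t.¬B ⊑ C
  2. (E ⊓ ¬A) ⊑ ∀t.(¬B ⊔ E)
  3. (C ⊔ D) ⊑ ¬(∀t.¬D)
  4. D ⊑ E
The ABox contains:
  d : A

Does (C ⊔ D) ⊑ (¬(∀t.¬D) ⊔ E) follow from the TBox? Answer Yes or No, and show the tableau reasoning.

1. (C ⊔ D) ⊑ (¬(∀t.¬D) ⊔ E)  ⇔  ((C ⊔ D) ⊓ (∀t.¬D ⊓ ¬E)) unsat w.r.t. T
   all branches close; clash {E, ¬E} at x₀
2. Hence (C ⊔ D) ⊑ (¬(∀t.¬D) ⊔ E): entailed.

Yes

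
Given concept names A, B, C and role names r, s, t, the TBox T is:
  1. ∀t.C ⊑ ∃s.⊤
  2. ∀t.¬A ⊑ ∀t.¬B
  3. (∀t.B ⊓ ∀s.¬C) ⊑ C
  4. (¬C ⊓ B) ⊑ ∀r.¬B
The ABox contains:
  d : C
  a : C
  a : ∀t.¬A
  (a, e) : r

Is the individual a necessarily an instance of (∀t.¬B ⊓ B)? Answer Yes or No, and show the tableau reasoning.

1. a : (∀t.¬B ⊓ B)?  L(a) = {C, ∀t.¬A} ∪ {(∃t.B ⊔ ¬B)}
   apply at a: ∀t.¬A⊑∀t.¬B
   open: L(a) ⊇ {C, ¬B, ∀t.¬A, ∀t.¬B, ∃t.¬C} (+ ∃-successors) — a ∉ (∀t.¬B ⊓ B) possible
2. Hence a : (∀t.¬B ⊓ B): not entailed.

No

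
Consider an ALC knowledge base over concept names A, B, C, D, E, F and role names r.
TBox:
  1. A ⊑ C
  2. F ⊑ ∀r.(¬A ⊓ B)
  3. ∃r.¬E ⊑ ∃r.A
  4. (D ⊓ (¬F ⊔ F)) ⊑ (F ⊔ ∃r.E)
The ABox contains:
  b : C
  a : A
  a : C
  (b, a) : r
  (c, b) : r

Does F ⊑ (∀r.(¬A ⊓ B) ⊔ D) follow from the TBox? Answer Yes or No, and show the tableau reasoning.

Yes

1. F ⊑ (∀r.(¬A ⊓ B) ⊔ D)  ⇔  (F ⊓ (∃r.(A ⊔ ¬B) ⊓ ¬D)) unsat w.r.t. T
   all branches close; clash {B, ¬B} at an ∃-successor
2. Hence F ⊑ (∀r.(¬A ⊓ B) ⊔ D): entailed.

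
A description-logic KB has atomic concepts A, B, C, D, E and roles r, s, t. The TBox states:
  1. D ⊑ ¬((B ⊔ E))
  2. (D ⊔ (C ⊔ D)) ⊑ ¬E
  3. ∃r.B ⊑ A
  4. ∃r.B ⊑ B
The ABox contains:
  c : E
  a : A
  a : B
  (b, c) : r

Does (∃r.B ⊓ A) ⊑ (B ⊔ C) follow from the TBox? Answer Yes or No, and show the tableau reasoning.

Yes

1. (∃r.B ⊓ A) ⊑ (B ⊔ C)  ⇔  ((∃r.B ⊓ A) ⊓ (¬B ⊓ ¬C)) unsat w.r.t. T
   all branches close; clash {B, ¬B} at x₀
2. Hence (∃r.B ⊓ A) ⊑ (B ⊔ C): entailed.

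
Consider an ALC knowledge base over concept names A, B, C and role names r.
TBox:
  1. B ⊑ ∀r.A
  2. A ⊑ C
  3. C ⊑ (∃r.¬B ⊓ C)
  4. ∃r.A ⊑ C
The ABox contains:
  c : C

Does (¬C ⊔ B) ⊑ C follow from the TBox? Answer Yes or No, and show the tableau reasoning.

1. (¬C ⊔ B) ⊑ C  ⇔  ((¬C ⊔ B) ⊓ ¬C) unsat w.r.t. T
   open: L(x₀) ⊇ {¬A, ¬B, ¬C, ∀r.¬A}
2. Hence (¬C ⊔ B) ⊑ C: not entailed.

No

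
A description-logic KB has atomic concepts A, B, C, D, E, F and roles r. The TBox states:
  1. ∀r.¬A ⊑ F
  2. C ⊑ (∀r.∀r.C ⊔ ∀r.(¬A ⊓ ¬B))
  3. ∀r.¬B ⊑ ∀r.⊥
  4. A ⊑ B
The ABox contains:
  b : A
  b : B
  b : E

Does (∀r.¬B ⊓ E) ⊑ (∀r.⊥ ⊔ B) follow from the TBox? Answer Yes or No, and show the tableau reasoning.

1. (∀r.¬B ⊓ E) ⊑ (∀r.⊥ ⊔ B)  ⇔  ((∀r.¬B ⊓ E) ⊓ (∃r.⊤ ⊓ ¬B)) unsat w.r.t. T
   all branches close; clash {B, ¬B} at x₀
2. Hence (∀r.¬B ⊓ E) ⊑ (∀r.⊥ ⊔ B): entailed.

Yes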